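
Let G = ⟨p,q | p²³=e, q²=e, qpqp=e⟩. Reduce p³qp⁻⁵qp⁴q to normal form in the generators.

Multiply left to right, reducing at each step:
  (p³) · q = p³q
  (p³q) · p⁻⁵ = p⁸q
  (p⁸q) · q = p⁸
  (p⁸) · p⁴ = p¹²
  (p¹²) · q = p¹²q

Answer: p¹²q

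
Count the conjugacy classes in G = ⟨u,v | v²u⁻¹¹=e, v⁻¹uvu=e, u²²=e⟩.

The conjugacy classes (representative and size) are:
  [e] (size 1), [u²¹] (size 2), [u²] (size 2), [u³] (size 2), [u¹⁸] (size 2), [u¹⁷] (size 2), [u⁶] (size 2), [u⁷] (size 2), [u⁸] (size 2), [u¹³] (size 2), [u¹²] (size 2), [u¹¹] (size 1), [u¹⁰v] (size 11), [u⁷v] (size 11).
Class equation: 1 + 2 + 2 + 2 + 2 + 2 + 2 + 2 + 2 + 2 + 2 + 1 + 11 + 11 = 44 = |G|. So G has 14 conjugacy classes.

Answer: 14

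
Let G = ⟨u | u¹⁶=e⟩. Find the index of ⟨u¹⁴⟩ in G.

First find ord(u¹⁴) by computing successive powers:
  (u¹⁴)¹ = u¹⁴, (u¹⁴)² = u¹², (u¹⁴)³ = u¹⁰, (u¹⁴)⁴ = u⁸, (u¹⁴)⁵ = u⁶, (u¹⁴)⁶ = u⁴, (u¹⁴)⁷ = u², (u¹⁴)⁸ = e.
So |⟨u¹⁴⟩| = ord(u¹⁴) = 8. With |G| = 16, by Lagrange [G : ⟨u¹⁴⟩] = 16/8 = 2.

Answer: 2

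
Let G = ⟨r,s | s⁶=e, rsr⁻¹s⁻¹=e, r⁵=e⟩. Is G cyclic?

|G| = 30. The element rs has order 30 (its powers give 30 distinct elements), so ⟨rs⟩ = G and G is cyclic.

Answer: Yes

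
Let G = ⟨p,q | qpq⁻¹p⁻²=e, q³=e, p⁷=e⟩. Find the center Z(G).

An element z ∈ Z(G) iff z commutes with every generator.
For example e is central: e·p = p = p·e; e·q = q = q·e.
Whereas p ∉ Z(G) since p·q = pq ≠ p²q = q·p.
Checking each of the 21 elements this way gives Z(G) = {e}, of order 1.

Answer: {e}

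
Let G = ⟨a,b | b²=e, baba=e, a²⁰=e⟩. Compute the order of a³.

Compute successive powers until reaching e:
  (a³)¹ = a³, (a³)² = a⁶, (a³)³ = a⁹, (a³)⁴ = a¹², (a³)⁵ = a¹⁵, (a³)⁶ = a¹⁸, (a³)⁷ = a, (a³)⁸ = a⁴, (a³)⁹ = a⁷, (a³)¹⁰ = a¹⁰, (a³)¹¹ = a¹³, (a³)¹² = a¹⁶, (a³)¹³ = a¹⁹, (a³)¹⁴ = a², (a³)¹⁵ = a⁵, (a³)¹⁶ = a⁸, (a³)¹⁷ = a¹¹, (a³)¹⁸ = a¹⁴, (a³)¹⁹ = a¹⁷, (a³)²⁰ = e.
The smallest positive k with (a³)ᵏ = e is 20.

Answer: 20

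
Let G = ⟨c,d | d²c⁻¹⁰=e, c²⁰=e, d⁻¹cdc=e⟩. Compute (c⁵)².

Compute successive powers of (c⁵), reducing at each step:
  (c⁵)²: (c⁵) · c⁵ = c¹⁰

Answer: c¹⁰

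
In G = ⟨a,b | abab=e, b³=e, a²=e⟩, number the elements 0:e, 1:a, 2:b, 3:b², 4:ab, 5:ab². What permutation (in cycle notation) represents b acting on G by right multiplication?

(0 2 3)(1 4 5)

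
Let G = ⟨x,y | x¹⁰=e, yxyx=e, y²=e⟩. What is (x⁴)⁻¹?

The order of (x⁴) is 5 (smallest k with (x⁴)ᵏ = e), so (x⁴)⁻¹ = (x⁴)⁴ = x⁶.
Check: (x⁴) · (x⁶) → (x⁴) · x⁶ = e, giving e as required.

Answer: x⁶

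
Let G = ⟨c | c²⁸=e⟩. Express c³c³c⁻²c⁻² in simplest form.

Multiply left to right, reducing at each step:
  (c³) · c³ = c⁶
  (c⁶) · c⁻² = c⁴
  (c⁴) · c⁻² = c²

Answer: c²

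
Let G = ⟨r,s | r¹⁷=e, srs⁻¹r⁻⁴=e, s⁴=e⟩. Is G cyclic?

Every cyclic group is abelian. But r·s = rs while s·r = r⁴s, so r·s ≠ s·r and G is not abelian. Hence G is not cyclic.

Answer: No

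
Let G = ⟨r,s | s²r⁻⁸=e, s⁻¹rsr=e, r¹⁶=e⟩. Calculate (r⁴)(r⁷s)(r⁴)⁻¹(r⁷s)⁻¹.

[(r⁴), (r⁷s)] = (r⁴)·(r⁷s)·(r⁴)⁻¹·(r⁷s)⁻¹.
  (r⁴) · (r⁷s) = r³s⁻¹
  (r³s⁻¹) · (r¹²) = r⁷s⁻¹
  (r⁷s⁻¹) · (r⁷s⁻¹) = r⁸

Answer: r⁸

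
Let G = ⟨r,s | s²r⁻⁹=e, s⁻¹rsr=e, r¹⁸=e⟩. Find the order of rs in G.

Compute successive powers until reaching e:
  (rs)¹ = rs, (rs)² = r⁹, (rs)³ = rs⁻¹, (rs)⁴ = e.
The smallest positive k with (rs)ᵏ = e is 4.

Answer: 4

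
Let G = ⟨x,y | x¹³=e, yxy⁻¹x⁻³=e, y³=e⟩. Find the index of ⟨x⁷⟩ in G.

First find ord(x⁷) by computing successive powers:
  (x⁷)¹ = x⁷, (x⁷)² = x, (x⁷)³ = x⁸, (x⁷)⁴ = x², (x⁷)⁵ = x⁹, (x⁷)⁶ = x³, (x⁷)⁷ = x¹⁰, (x⁷)⁸ = x⁴, (x⁷)⁹ = x¹¹, (x⁷)¹⁰ = x⁵, (x⁷)¹¹ = x¹², (x⁷)¹² = x⁶, (x⁷)¹³ = e.
So |⟨x⁷⟩| = ord(x⁷) = 13. With |G| = 39, by Lagrange [G : ⟨x⁷⟩] = 39/13 = 3.

Answer: 3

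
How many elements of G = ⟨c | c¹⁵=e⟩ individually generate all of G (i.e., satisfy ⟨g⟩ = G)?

G is cyclic of order 15. An element generates G iff its order is 15, and a cyclic group of order 15 has exactly φ(15) = 8 such elements.

Answer: 8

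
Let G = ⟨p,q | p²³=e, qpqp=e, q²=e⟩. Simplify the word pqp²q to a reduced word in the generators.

Multiply left to right, reducing at each step:
  p · q = pq
  (pq) · p² = p²²q
  (p²²q) · q = p²²

Answer: p²²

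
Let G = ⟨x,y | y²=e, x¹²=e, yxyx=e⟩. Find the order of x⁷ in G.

Compute successive powers until reaching e:
  (x⁷)¹ = x⁷, (x⁷)² = x², (x⁷)³ = x⁹, (x⁷)⁴ = x⁴, (x⁷)⁵ = x¹¹, (x⁷)⁶ = x⁶, (x⁷)⁷ = x, (x⁷)⁸ = x⁸, (x⁷)⁹ = x³, (x⁷)¹⁰ = x¹⁰, (x⁷)¹¹ = x⁵, (x⁷)¹² = e.
The smallest positive k with (x⁷)ᵏ = e is 12.

Answer: 12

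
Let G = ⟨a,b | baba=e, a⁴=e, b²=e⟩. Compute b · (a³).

Compute b · (a³) by multiplying left to right and reducing via the relations at each step:
  b · a³ = ab

Answer: ab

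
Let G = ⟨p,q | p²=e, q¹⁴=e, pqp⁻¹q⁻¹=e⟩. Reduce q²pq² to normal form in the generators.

Multiply left to right, reducing at each step:
  (q²) · p = pq²
  (pq²) · q² = pq⁴

Answer: pq⁴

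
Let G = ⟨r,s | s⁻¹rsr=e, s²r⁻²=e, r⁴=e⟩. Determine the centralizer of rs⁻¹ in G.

⟨rs⁻¹⟩ ⊆ C_G(rs⁻¹) since powers of rs⁻¹ commute with rs⁻¹; so |C_G(rs⁻¹)| ≥ |⟨rs⁻¹⟩| = 4.
By orbit–stabilizer, |C_G(rs⁻¹)| = |G| / |conj. class of rs⁻¹| = 8 / 2 = 4.
The 4 elements commuting with rs⁻¹ are {e, r², rs, rs⁻¹}.

Answer: {e, r², rs, rs⁻¹}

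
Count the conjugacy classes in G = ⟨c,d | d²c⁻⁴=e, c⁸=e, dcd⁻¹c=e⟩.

The conjugacy classes (representative and size) are:
  [e] (size 1), [c⁷] (size 2), [c²] (size 2), [c⁵] (size 2), [c⁴] (size 1), [c²d⁻¹] (size 4), [c³d] (size 4).
Class equation: 1 + 2 + 2 + 2 + 1 + 4 + 4 = 16 = |G|. So G has 7 conjugacy classes.

Answer: 7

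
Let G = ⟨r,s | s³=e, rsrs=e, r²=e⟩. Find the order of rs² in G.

Compute successive powers until reaching e:
  (rs²)¹ = rs², (rs²)² = e.
The smallest positive k with (rs²)ᵏ = e is 2.

Answer: 2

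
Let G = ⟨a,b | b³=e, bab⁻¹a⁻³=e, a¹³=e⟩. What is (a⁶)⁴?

Compute successive powers of (a⁶), reducing at each step:
  (a⁶)²: (a⁶) · a⁶ = a¹²
  (a⁶)³: (a¹²) · a⁶ = a⁵
  (a⁶)⁴: (a⁵) · a⁶ = a¹¹

Answer: a¹¹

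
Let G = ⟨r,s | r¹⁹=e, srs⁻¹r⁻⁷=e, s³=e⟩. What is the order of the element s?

Compute successive powers until reaching e:
  s¹ = s, s² = s², s³ = e.
The smallest positive k with sᵏ = e is 3.

Answer: 3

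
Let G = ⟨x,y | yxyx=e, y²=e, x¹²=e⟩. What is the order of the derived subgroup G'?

G' = [G, G] is generated by all commutators. The generator-pair commutators are: [x, y] = x².
The subgroup they normally generate is {e, x², x⁴, x⁶, x⁸, x¹⁰}, of order 6.
Check: |G/G'| = 24/6 = 4 is the order of the abelianisation.

Answer: 6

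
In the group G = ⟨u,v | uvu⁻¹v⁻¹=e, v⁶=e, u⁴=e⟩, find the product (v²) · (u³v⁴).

Compute (v²) · (u³v⁴) by multiplying left to right and reducing via the relations at each step:
  (v²) · u³ = u³v²
  (u³v²) · v⁴ = u³

Answer: u³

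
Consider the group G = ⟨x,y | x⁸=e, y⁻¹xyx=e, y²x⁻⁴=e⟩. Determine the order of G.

Enumerate words in the generators, reducing via the relations: the distinct elements are
  {e, x, y, xy, x², x³, x⁴, x⁵, x⁶, x⁷, x²y, x³y, y⁻¹, xy⁻¹, x²y⁻¹, x³y⁻¹}.
No further products give new elements, so |G| = 16.

Answer: 16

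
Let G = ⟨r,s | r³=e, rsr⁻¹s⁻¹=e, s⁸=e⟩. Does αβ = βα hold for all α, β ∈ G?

Each pair of generators commutes: r·s = rs = s·r. Since the generators pairwise commute, every element of G commutes with every other, so G is abelian.

Answer: Yes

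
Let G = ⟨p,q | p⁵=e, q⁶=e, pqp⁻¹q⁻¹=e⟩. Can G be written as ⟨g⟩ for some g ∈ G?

|G| = 30. The element pq has order 30 (its powers give 30 distinct elements), so ⟨pq⟩ = G and G is cyclic.

Answer: Yes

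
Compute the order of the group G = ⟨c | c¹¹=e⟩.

G is generated by a single element, so G is cyclic. The relator gives c¹¹ = e and no smaller power is forced to be e, so the 11 powers {c, e, c², c³, c⁴, c⁵, c⁶, c⁷, c⁸, c⁹, c¹⁰} are distinct. Hence |G| = 11.

Answer: 11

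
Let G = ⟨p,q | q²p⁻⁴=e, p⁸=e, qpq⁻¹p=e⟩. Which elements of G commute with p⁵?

⟨p⁵⟩ ⊆ C_G(p⁵) since powers of p⁵ commute with p⁵; so |C_G(p⁵)| ≥ |⟨p⁵⟩| = 8.
By orbit–stabilizer, |C_G(p⁵)| = |G| / |conj. class of p⁵| = 16 / 2 = 8.
The 8 elements commuting with p⁵ are {e, p, p², p³, p⁴, p⁵, p⁶, p⁷}.

Answer: {e, p, p², p³, p⁴, p⁵, p⁶, p⁷}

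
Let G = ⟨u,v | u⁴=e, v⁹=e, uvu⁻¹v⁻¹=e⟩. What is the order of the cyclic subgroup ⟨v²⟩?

|⟨v²⟩| equals the order of v². Compute successive powers until reaching e:
  (v²)¹ = v², (v²)² = v⁴, (v²)³ = v⁶, (v²)⁴ = v⁸, (v²)⁵ = v, (v²)⁶ = v³, (v²)⁷ = v⁵, (v²)⁸ = v⁷, (v²)⁹ = e.
The smallest positive k with (v²)ᵏ = e is 9, so |⟨v²⟩| = 9.

Answer: 9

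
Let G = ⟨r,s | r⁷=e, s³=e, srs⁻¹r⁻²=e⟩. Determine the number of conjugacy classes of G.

The conjugacy classes (representative and size) are:
  [e] (size 1), [r²] (size 3), [r⁵] (size 3), [s] (size 7), [s²] (size 7).
Class equation: 1 + 3 + 3 + 7 + 7 = 21 = |G|. So G has 5 conjugacy classes.

Answer: 5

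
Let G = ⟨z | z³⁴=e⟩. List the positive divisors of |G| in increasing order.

|G| = 34 = 2 · 17. By Lagrange's theorem the order of any subgroup divides 34; the divisors of 34 are 1, 2, 17, 34.

Answer: 1, 2, 17, 34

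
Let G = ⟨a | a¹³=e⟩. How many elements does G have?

G is generated by a single element, so G is cyclic. The relator gives a¹³ = e and no smaller power is forced to be e, so the 13 powers {a, e, a², a³, a⁴, a⁵, a⁶, a⁷, a⁸, a⁹, a¹², a¹¹, a¹⁰} are distinct. Hence |G| = 13.

Answer: 13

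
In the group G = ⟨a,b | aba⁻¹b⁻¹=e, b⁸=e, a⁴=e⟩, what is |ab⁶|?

Compute successive powers until reaching e:
  (ab⁶)¹ = ab⁶, (ab⁶)² = a²b⁴, (ab⁶)³ = a³b², (ab⁶)⁴ = e.
The smallest positive k with (ab⁶)ᵏ = e is 4.

Answer: 4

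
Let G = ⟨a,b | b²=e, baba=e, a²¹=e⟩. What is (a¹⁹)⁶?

Compute successive powers of (a¹⁹), reducing at each step:
  (a¹⁹)²: (a¹⁹) · a¹⁹ = a¹⁷
  (a¹⁹)³: (a¹⁷) · a¹⁹ = a¹⁵
  (a¹⁹)⁴: (a¹⁵) · a¹⁹ = a¹³
  (a¹⁹)⁵: (a¹³) · a¹⁹ = a¹¹
  (a¹⁹)⁶: (a¹¹) · a¹⁹ = a⁹

Answer: a⁹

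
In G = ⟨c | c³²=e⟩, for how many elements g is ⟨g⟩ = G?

G is cyclic of order 32. An element generates G iff its order is 32, and a cyclic group of order 32 has exactly φ(32) = 16 such elements.

Answer: 16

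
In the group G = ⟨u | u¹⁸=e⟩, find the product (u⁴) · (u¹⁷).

Compute (u⁴) · (u¹⁷) by multiplying left to right and reducing via the relations at each step:
  (u⁴) · u¹⁷ = u³

Answer: u³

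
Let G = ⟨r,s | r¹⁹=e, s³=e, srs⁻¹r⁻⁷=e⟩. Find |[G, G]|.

G' = [G, G] is generated by all commutators. The generator-pair commutators are: [r, s] = r¹³.
The subgroup they normally generate is {e, r, r², r³, r⁴, r⁵, r⁶, r⁷, r⁸, r⁹, r¹⁰, r¹¹, r¹², r¹³, r¹⁴, r¹⁵, r¹⁶, r¹⁷, r¹⁸}, of order 19.
Check: |G/G'| = 57/19 = 3 is the order of the abelianisation.

Answer: 19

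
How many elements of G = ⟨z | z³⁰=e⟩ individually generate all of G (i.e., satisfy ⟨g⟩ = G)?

G is cyclic of order 30. An element generates G iff its order is 30, and a cyclic group of order 30 has exactly φ(30) = 8 such elements.

Answer: 8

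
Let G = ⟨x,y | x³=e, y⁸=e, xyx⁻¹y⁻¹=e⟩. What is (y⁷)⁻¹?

The order of (y⁷) is 8 (smallest k with (y⁷)ᵏ = e), so (y⁷)⁻¹ = (y⁷)⁷ = y.
Check: (y⁷) · y → (y⁷) · y = e, giving e as required.

Answer: y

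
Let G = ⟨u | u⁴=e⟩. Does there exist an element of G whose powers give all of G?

|G| = 4. The element u has order 4 (its powers give 4 distinct elements), so ⟨u⟩ = G and G is cyclic.

Answer: Yes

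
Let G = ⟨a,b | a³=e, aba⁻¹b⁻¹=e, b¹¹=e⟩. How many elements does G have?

Enumerate words in the generators, reducing via the relations: the distinct elements are
  {a, b, e, ab, a², b², b³, b⁴, b⁵, b⁶, b⁷, b⁸, b⁹, ab², ab³, ab⁴, ab⁵, ab⁶, ab⁷, ab⁸, ab⁹, a²b, b¹⁰, ab¹⁰, a²b², a²b³, a²b⁴, a²b⁵, a²b⁶, a²b⁷, a²b⁸, a²b⁹, a²b¹⁰}.
No further products give new elements, so |G| = 33.

Answer: 33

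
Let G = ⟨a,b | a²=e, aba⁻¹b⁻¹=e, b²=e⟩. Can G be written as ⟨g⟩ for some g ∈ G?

|G| = 4, but the maximum element order in G is 2 < 4. No single element generates all of G, so G is not cyclic.

Answer: No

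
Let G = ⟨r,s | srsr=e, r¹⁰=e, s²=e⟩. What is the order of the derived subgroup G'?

G' = [G, G] is generated by all commutators. The generator-pair commutators are: [r, s] = r².
The subgroup they normally generate is {e, r², r⁴, r⁶, r⁸}, of order 5.
Check: |G/G'| = 20/5 = 4 is the order of the abelianisation.

Answer: 5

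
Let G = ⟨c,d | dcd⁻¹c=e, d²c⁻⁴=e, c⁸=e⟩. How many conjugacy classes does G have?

The conjugacy classes (representative and size) are:
  [e] (size 1), [c⁷] (size 2), [c²] (size 2), [c⁵] (size 2), [c⁴] (size 1), [c²d⁻¹] (size 4), [c³d] (size 4).
Class equation: 1 + 2 + 2 + 2 + 1 + 4 + 4 = 16 = |G|. So G has 7 conjugacy classes.

Answer: 7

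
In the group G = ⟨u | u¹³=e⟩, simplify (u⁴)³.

Compute successive powers of (u⁴), reducing at each step:
  (u⁴)²: (u⁴) · u⁴ = u⁸
  (u⁴)³: (u⁸) · u⁴ = u¹²

Answer: u¹²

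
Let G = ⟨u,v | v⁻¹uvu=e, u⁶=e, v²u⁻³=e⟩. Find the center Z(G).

An element z ∈ Z(G) iff z commutes with every generator.
For example u³ is central: (u³)·u = u⁴ = u·(u³); (u³)·v = v⁻¹ = v·(u³).
Whereas u ∉ Z(G) since u·v = uv ≠ u²v⁻¹ = v·u.
Checking each of the 12 elements this way gives Z(G) = {e, u³}, of order 2.

Answer: {e, u³}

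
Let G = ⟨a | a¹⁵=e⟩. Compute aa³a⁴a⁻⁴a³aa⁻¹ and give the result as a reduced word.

Multiply left to right, reducing at each step:
  a · a³ = a⁴
  (a⁴) · a⁴ = a⁸
  (a⁸) · a⁻⁴ = a⁴
  (a⁴) · a³ = a⁷
  (a⁷) · a = a⁸
  (a⁸) · a⁻¹ = a⁷

Answer: a⁷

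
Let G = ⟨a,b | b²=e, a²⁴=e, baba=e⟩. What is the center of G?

An element z ∈ Z(G) iff z commutes with every generator.
For example a¹² is central: (a¹²)·a = a¹³ = a·(a¹²); (a¹²)·b = a¹²b = b·(a¹²).
Whereas a ∉ Z(G) since a·b = ab ≠ a²³b = b·a.
Checking each of the 48 elements this way gives Z(G) = {e, a¹²}, of order 2.

Answer: {e, a¹²}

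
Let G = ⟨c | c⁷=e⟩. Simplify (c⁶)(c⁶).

Compute (c⁶) · (c⁶) by multiplying left to right and reducing via the relations at each step:
  (c⁶) · c⁶ = c⁵

Answer: c⁵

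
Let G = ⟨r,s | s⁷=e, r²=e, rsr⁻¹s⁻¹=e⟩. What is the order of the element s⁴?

Compute successive powers until reaching e:
  (s⁴)¹ = s⁴, (s⁴)² = s, (s⁴)³ = s⁵, (s⁴)⁴ = s², (s⁴)⁵ = s⁶, (s⁴)⁶ = s³, (s⁴)⁷ = e.
The smallest positive k with (s⁴)ᵏ = e is 7.

Answer: 7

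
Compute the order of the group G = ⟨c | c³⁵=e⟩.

G is generated by a single element, so G is cyclic. The relator gives c³⁵ = e and no smaller power is forced to be e, so the 35 powers {c, e, c², c³, c⁴, c⁵, c⁶, c⁷, c⁸, c⁹, c²², c²³, c²¹, c²⁰, c²⁴, c²⁵, c²⁶, c²⁷, c²⁸, c²⁹, c³², c³³, c³¹, c³⁰, c³⁴, c¹², c¹³, c¹¹, c¹⁰, c¹⁴, c¹⁵, c¹⁶, c¹⁷, c¹⁸, c¹⁹} are distinct. Hence |G| = 35.

Answer: 35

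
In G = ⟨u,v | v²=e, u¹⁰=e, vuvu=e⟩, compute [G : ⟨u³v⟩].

First find ord(u³v) by computing successive powers:
  (u³v)¹ = u³v, (u³v)² = e.
So |⟨u³v⟩| = ord(u³v) = 2. With |G| = 20, by Lagrange [G : ⟨u³v⟩] = 20/2 = 10.

Answer: 10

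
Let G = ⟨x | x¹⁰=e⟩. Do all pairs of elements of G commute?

G has a single generator, so G is cyclic and hence abelian.

Answer: Yes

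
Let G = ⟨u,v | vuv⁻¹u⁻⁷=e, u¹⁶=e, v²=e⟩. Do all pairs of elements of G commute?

u·v = uv but v·u = u⁷v, so u·v ≠ v·u and G is not abelian.

Answer: No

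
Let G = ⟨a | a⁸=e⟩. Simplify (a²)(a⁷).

Compute (a²) · (a⁷) by multiplying left to right and reducing via the relations at each step:
  (a²) · a⁷ = a

Answer: a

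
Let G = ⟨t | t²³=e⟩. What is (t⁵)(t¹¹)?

Compute (t⁵) · (t¹¹) by multiplying left to right and reducing via the relations at each step:
  (t⁵) · t¹¹ = t¹⁶

Answer: t¹⁶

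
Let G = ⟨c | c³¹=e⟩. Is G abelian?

G has a single generator, so G is cyclic and hence abelian.

Answer: Yes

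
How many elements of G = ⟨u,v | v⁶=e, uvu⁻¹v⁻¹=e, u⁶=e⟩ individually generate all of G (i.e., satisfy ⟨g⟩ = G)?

⟨g⟩ = G would require ord(g) = |G| = 36, but the maximum element order in G is 6 < 36. So G is not cyclic and no single element generates it: the count is 0.

Answer: 0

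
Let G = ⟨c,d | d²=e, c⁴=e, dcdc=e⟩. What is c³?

Compute successive powers of c, reducing at each step:
  c²: c · c = c²
  c³: (c²) · c = c³

Answer: c³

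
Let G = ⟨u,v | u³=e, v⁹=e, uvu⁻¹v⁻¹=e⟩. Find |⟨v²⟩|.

|⟨v²⟩| equals the order of v². Compute successive powers until reaching e:
  (v²)¹ = v², (v²)² = v⁴, (v²)³ = v⁶, (v²)⁴ = v⁸, (v²)⁵ = v, (v²)⁶ = v³, (v²)⁷ = v⁵, (v²)⁸ = v⁷, (v²)⁹ = e.
The smallest positive k with (v²)ᵏ = e is 9, so |⟨v²⟩| = 9.

Answer: 9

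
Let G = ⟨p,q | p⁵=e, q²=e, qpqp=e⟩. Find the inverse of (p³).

The order of (p³) is 5 (smallest k with (p³)ᵏ = e), so (p³)⁻¹ = (p³)⁴ = p².
Check: (p³) · (p²) → (p³) · p² = e, giving e as required.

Answer: p²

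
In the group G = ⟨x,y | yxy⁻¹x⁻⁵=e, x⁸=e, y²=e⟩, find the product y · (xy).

Compute y · (xy) by multiplying left to right and reducing via the relations at each step:
  y · x = x⁵y
  (x⁵y) · y = x⁵

Answer: x⁵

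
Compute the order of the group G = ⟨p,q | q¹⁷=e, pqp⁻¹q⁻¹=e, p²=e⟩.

Enumerate words in the generators, reducing via the relations: the distinct elements are
  {e, p, q, pq, q², q³, q⁴, q⁵, q⁶, q⁷, q⁸, q⁹, pq², pq³, pq⁴, pq⁵, pq⁶, pq⁷, pq⁸, pq⁹, q¹², q¹³, q¹¹, q¹⁰, q¹⁴, q¹⁵, q¹⁶, pq¹², pq¹³, pq¹¹, pq¹⁰, pq¹⁴, pq¹⁵, pq¹⁶}.
No further products give new elements, so |G| = 34.

Answer: 34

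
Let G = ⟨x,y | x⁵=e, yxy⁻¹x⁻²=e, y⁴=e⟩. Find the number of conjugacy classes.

The conjugacy classes (representative and size) are:
  [e] (size 1), [x⁴] (size 4), [x²y] (size 5), [y²] (size 5), [x³y³] (size 5).
Class equation: 1 + 4 + 5 + 5 + 5 = 20 = |G|. So G has 5 conjugacy classes.

Answer: 5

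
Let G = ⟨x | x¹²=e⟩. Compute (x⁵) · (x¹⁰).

Compute (x⁵) · (x¹⁰) by multiplying left to right and reducing via the relations at each step:
  (x⁵) · x¹⁰ = x³

Answer: x³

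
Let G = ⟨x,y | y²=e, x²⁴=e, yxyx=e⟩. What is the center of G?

An element z ∈ Z(G) iff z commutes with every generator.
For example x¹² is central: (x¹²)·x = x¹³ = x·(x¹²); (x¹²)·y = x¹²y = y·(x¹²).
Whereas x ∉ Z(G) since x·y = xy ≠ x²³y = y·x.
Checking each of the 48 elements this way gives Z(G) = {e, x¹²}, of order 2.

Answer: {e, x¹²}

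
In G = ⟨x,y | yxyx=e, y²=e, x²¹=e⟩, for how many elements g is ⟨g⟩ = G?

⟨g⟩ = G would require ord(g) = |G| = 42, but the maximum element order in G is 21 < 42. So G is not cyclic and no single element generates it: the count is 0.

Answer: 0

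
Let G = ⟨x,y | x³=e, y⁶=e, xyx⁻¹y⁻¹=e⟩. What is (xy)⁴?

Compute successive powers of (xy), reducing at each step:
  (xy)²: (xy) · x = x²y;   (x²y) · y = x²y²
  (xy)³: (x²y²) · x = y²;   (y²) · y = y³
  (xy)⁴: (y³) · x = xy³;   (xy³) · y = xy⁴

Answer: xy⁴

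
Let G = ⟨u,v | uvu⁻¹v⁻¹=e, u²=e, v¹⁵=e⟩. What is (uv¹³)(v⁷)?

Compute (uv¹³) · (v⁷) by multiplying left to right and reducing via the relations at each step:
  (uv¹³) · v⁷ = uv⁵

Answer: uv⁵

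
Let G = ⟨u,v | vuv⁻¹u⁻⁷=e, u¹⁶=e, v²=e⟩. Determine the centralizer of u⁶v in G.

⟨u⁶v⟩ ⊆ C_G(u⁶v) since powers of u⁶v commute with u⁶v; so |C_G(u⁶v)| ≥ |⟨u⁶v⟩| = 2.
By orbit–stabilizer, |C_G(u⁶v)| = |G| / |conj. class of u⁶v| = 32 / 8 = 4.
The 4 elements commuting with u⁶v are {e, u⁸, u⁶v, u¹⁴v}.

Answer: {e, u⁸, u⁶v, u¹⁴v}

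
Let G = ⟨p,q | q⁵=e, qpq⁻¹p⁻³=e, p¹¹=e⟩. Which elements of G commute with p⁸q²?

⟨p⁸q²⟩ ⊆ C_G(p⁸q²) since powers of p⁸q² commute with p⁸q²; so |C_G(p⁸q²)| ≥ |⟨p⁸q²⟩| = 5.
By orbit–stabilizer, |C_G(p⁸q²)| = |G| / |conj. class of p⁸q²| = 55 / 11 = 5.
The 5 elements commuting with p⁸q² are {e, p²q, p³q⁴, p⁴q³, p⁸q²}.

Answer: {e, p²q, p³q⁴, p⁴q³, p⁸q²}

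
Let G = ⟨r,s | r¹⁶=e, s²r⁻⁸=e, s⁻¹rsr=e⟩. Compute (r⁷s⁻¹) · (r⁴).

Compute (r⁷s⁻¹) · (r⁴) by multiplying left to right and reducing via the relations at each step:
  (r⁷s⁻¹) · r⁴ = r³s⁻¹

Answer: r³s⁻¹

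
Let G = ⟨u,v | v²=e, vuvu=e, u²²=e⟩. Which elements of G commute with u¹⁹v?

⟨u¹⁹v⟩ ⊆ C_G(u¹⁹v) since powers of u¹⁹v commute with u¹⁹v; so |C_G(u¹⁹v)| ≥ |⟨u¹⁹v⟩| = 2.
By orbit–stabilizer, |C_G(u¹⁹v)| = |G| / |conj. class of u¹⁹v| = 44 / 11 = 4.
The 4 elements commuting with u¹⁹v are {e, u¹¹, u⁸v, u¹⁹v}.

Answer: {e, u¹¹, u⁸v, u¹⁹v}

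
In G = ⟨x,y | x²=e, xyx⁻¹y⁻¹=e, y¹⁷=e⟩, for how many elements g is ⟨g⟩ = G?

G is cyclic of order 34. An element generates G iff its order is 34, and a cyclic group of order 34 has exactly φ(34) = 16 such elements.

Answer: 16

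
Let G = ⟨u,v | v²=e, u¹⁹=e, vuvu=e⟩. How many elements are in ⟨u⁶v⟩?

|⟨u⁶v⟩| equals the order of u⁶v. Compute successive powers until reaching e:
  (u⁶v)¹ = u⁶v, (u⁶v)² = e.
The smallest positive k with (u⁶v)ᵏ = e is 2, so |⟨u⁶v⟩| = 2.

Answer: 2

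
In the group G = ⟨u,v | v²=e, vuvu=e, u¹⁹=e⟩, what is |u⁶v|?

Compute successive powers until reaching e:
  (u⁶v)¹ = u⁶v, (u⁶v)² = e.
The smallest positive k with (u⁶v)ᵏ = e is 2.

Answer: 2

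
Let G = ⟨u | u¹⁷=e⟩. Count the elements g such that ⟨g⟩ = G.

G is cyclic of order 17. An element generates G iff its order is 17, and a cyclic group of order 17 has exactly φ(17) = 16 such elements.

Answer: 16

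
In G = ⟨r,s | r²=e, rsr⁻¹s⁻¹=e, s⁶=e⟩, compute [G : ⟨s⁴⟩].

First find ord(s⁴) by computing successive powers:
  (s⁴)¹ = s⁴, (s⁴)² = s², (s⁴)³ = e.
So |⟨s⁴⟩| = ord(s⁴) = 3. With |G| = 12, by Lagrange [G : ⟨s⁴⟩] = 12/3 = 4.

Answer: 4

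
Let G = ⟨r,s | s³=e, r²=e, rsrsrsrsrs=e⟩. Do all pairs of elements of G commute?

r·s = rs but s·r = sr, so r·s ≠ s·r and G is not abelian.

Answer: No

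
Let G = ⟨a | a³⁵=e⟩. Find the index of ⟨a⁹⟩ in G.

First find ord(a⁹) by computing successive powers:
  (a⁹)¹ = a⁹, (a⁹)² = a¹⁸, (a⁹)³ = a²⁷, (a⁹)⁴ = a, (a⁹)⁵ = a¹⁰, (a⁹)⁶ = a¹⁹, (a⁹)⁷ = a²⁸, (a⁹)⁸ = a², (a⁹)⁹ = a¹¹, (a⁹)¹⁰ = a²⁰, (a⁹)¹¹ = a²⁹, (a⁹)¹² = a³, (a⁹)¹³ = a¹², (a⁹)¹⁴ = a²¹, (a⁹)¹⁵ = a³⁰, (a⁹)¹⁶ = a⁴, (a⁹)¹⁷ = a¹³, (a⁹)¹⁸ = a²², (a⁹)¹⁹ = a³¹, (a⁹)²⁰ = a⁵, (a⁹)²¹ = a¹⁴, (a⁹)²² = a²³, (a⁹)²³ = a³², (a⁹)²⁴ = a⁶, (a⁹)²⁵ = a¹⁵, (a⁹)²⁶ = a²⁴, (a⁹)²⁷ = a³³, (a⁹)²⁸ = a⁷, (a⁹)²⁹ = a¹⁶, (a⁹)³⁰ = a²⁵, (a⁹)³¹ = a³⁴, (a⁹)³² = a⁸, (a⁹)³³ = a¹⁷, (a⁹)³⁴ = a²⁶, (a⁹)³⁵ = e.
So |⟨a⁹⟩| = ord(a⁹) = 35. With |G| = 35, by Lagrange [G : ⟨a⁹⟩] = 35/35 = 1.

Answer: 1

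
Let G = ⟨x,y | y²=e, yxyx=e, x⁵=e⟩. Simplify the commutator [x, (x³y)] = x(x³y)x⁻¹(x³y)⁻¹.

[x, (x³y)] = x·(x³y)·x⁻¹·(x³y)⁻¹.
  x · (x³y) = x⁴y
  (x⁴y) · (x⁴) = y
  y · (x³y) = x²

Answer: x²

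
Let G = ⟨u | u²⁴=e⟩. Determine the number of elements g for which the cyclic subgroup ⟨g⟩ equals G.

G is cyclic of order 24. An element generates G iff its order is 24, and a cyclic group of order 24 has exactly φ(24) = 8 such elements.

Answer: 8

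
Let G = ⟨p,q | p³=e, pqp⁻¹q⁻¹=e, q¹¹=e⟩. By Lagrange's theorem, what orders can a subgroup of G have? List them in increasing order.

|G| = 33 = 3 · 11. By Lagrange's theorem the order of any subgroup divides 33; the divisors of 33 are 1, 3, 11, 33.

Answer: 1, 3, 11, 33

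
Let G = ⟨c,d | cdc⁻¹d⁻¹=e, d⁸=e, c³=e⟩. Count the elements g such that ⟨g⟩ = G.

G is cyclic of order 24. An element generates G iff its order is 24, and a cyclic group of order 24 has exactly φ(24) = 8 such elements.

Answer: 8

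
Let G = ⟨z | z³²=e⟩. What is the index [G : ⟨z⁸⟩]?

First find ord(z⁸) by computing successive powers:
  (z⁸)¹ = z⁸, (z⁸)² = z¹⁶, (z⁸)³ = z²⁴, (z⁸)⁴ = e.
So |⟨z⁸⟩| = ord(z⁸) = 4. With |G| = 32, by Lagrange [G : ⟨z⁸⟩] = 32/4 = 8.

Answer: 8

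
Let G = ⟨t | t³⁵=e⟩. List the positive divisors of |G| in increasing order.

|G| = 35 = 5 · 7. By Lagrange's theorem the order of any subgroup divides 35; the divisors of 35 are 1, 5, 7, 35.

Answer: 1, 5, 7, 35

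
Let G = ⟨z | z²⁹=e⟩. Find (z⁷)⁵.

Compute successive powers of (z⁷), reducing at each step:
  (z⁷)²: (z⁷) · z⁷ = z¹⁴
  (z⁷)³: (z¹⁴) · z⁷ = z²¹
  (z⁷)⁴: (z²¹) · z⁷ = z²⁸
  (z⁷)⁵: (z²⁸) · z⁷ = z⁶

Answer: z⁶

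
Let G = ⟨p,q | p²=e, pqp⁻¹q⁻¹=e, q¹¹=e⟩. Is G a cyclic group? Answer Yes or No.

|G| = 22. The element pq has order 22 (its powers give 22 distinct elements), so ⟨pq⟩ = G and G is cyclic.

Answer: Yes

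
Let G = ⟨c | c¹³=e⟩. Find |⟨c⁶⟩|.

|⟨c⁶⟩| equals the order of c⁶. Compute successive powers until reaching e:
  (c⁶)¹ = c⁶, (c⁶)² = c¹², (c⁶)³ = c⁵, (c⁶)⁴ = c¹¹, (c⁶)⁵ = c⁴, (c⁶)⁶ = c¹⁰, (c⁶)⁷ = c³, (c⁶)⁸ = c⁹, (c⁶)⁹ = c², (c⁶)¹⁰ = c⁸, (c⁶)¹¹ = c, (c⁶)¹² = c⁷, (c⁶)¹³ = e.
The smallest positive k with (c⁶)ᵏ = e is 13, so |⟨c⁶⟩| = 13.

Answer: 13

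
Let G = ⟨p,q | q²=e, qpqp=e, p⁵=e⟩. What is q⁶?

Compute successive powers of q, reducing at each step:
  q²: q · q = e
  q³: e · q = q
  q⁴: q · q = e
  q⁵: e · q = q
  q⁶: q · q = e

Answer: e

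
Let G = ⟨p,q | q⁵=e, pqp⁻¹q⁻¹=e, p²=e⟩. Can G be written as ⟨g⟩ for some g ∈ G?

|G| = 10. The element pq has order 10 (its powers give 10 distinct elements), so ⟨pq⟩ = G and G is cyclic.

Answer: Yes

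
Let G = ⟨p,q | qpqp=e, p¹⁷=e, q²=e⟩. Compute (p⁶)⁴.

Compute successive powers of (p⁶), reducing at each step:
  (p⁶)²: (p⁶) · p⁶ = p¹²
  (p⁶)³: (p¹²) · p⁶ = p
  (p⁶)⁴: p · p⁶ = p⁷

Answer: p⁷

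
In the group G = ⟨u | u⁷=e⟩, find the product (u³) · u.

Compute (u³) · u by multiplying left to right and reducing via the relations at each step:
  (u³) · u = u⁴

Answer: u⁴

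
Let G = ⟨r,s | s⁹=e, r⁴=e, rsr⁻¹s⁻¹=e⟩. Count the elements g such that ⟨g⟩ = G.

G is cyclic of order 36. An element generates G iff its order is 36, and a cyclic group of order 36 has exactly φ(36) = 12 such elements.

Answer: 12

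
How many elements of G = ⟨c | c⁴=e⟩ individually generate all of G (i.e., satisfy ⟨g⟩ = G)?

G is cyclic of order 4. An element generates G iff its order is 4, and a cyclic group of order 4 has exactly φ(4) = 2 such elements.

Answer: 2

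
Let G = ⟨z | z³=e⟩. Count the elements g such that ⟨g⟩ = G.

G is cyclic of order 3. An element generates G iff its order is 3, and a cyclic group of order 3 has exactly φ(3) = 2 such elements.

Answer: 2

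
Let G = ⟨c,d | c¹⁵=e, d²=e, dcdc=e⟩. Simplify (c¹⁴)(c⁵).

Compute (c¹⁴) · (c⁵) by multiplying left to right and reducing via the relations at each step:
  (c¹⁴) · c⁵ = c⁴

Answer: c⁴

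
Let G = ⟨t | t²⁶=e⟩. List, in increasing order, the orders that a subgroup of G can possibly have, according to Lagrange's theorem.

|G| = 26 = 2 · 13. By Lagrange's theorem the order of any subgroup divides 26; the divisors of 26 are 1, 2, 13, 26.

Answer: 1, 2, 13, 26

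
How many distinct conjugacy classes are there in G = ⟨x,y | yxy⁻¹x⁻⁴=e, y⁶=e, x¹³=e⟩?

The conjugacy classes (representative and size) are:
  [e] (size 1), [x⁴] (size 6), [x¹¹] (size 6), [x⁷y] (size 13), [x⁸y²] (size 13), [x¹²y³] (size 13), [x⁵y⁴] (size 13), [x¹¹y⁵] (size 13).
Class equation: 1 + 6 + 6 + 13 + 13 + 13 + 13 + 13 = 78 = |G|. So G has 8 conjugacy classes.

Answer: 8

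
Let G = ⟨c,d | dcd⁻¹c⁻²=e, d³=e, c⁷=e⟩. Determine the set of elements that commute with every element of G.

An element z ∈ Z(G) iff z commutes with every generator.
For example e is central: e·c = c = c·e; e·d = d = d·e.
Whereas c ∉ Z(G) since c·d = cd ≠ c²d = d·c.
Checking each of the 21 elements this way gives Z(G) = {e}, of order 1.

Answer: {e}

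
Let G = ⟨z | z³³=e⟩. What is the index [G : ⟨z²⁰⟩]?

First find ord(z²⁰) by computing successive powers:
  (z²⁰)¹ = z²⁰, (z²⁰)² = z⁷, (z²⁰)³ = z²⁷, (z²⁰)⁴ = z¹⁴, (z²⁰)⁵ = z, (z²⁰)⁶ = z²¹, (z²⁰)⁷ = z⁸, (z²⁰)⁸ = z²⁸, (z²⁰)⁹ = z¹⁵, (z²⁰)¹⁰ = z², (z²⁰)¹¹ = z²², (z²⁰)¹² = z⁹, (z²⁰)¹³ = z²⁹, (z²⁰)¹⁴ = z¹⁶, (z²⁰)¹⁵ = z³, (z²⁰)¹⁶ = z²³, (z²⁰)¹⁷ = z¹⁰, (z²⁰)¹⁸ = z³⁰, (z²⁰)¹⁹ = z¹⁷, (z²⁰)²⁰ = z⁴, (z²⁰)²¹ = z²⁴, (z²⁰)²² = z¹¹, (z²⁰)²³ = z³¹, (z²⁰)²⁴ = z¹⁸, (z²⁰)²⁵ = z⁵, (z²⁰)²⁶ = z²⁵, (z²⁰)²⁷ = z¹², (z²⁰)²⁸ = z³², (z²⁰)²⁹ = z¹⁹, (z²⁰)³⁰ = z⁶, (z²⁰)³¹ = z²⁶, (z²⁰)³² = z¹³, (z²⁰)³³ = e.
So |⟨z²⁰⟩| = ord(z²⁰) = 33. With |G| = 33, by Lagrange [G : ⟨z²⁰⟩] = 33/33 = 1.

Answer: 1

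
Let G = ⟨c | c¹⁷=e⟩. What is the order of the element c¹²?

Compute successive powers until reaching e:
  (c¹²)¹ = c¹², (c¹²)² = c⁷, (c¹²)³ = c², (c¹²)⁴ = c¹⁴, (c¹²)⁵ = c⁹, (c¹²)⁶ = c⁴, (c¹²)⁷ = c¹⁶, (c¹²)⁸ = c¹¹, (c¹²)⁹ = c⁶, (c¹²)¹⁰ = c, (c¹²)¹¹ = c¹³, (c¹²)¹² = c⁸, (c¹²)¹³ = c³, (c¹²)¹⁴ = c¹⁵, (c¹²)¹⁵ = c¹⁰, (c¹²)¹⁶ = c⁵, (c¹²)¹⁷ = e.
The smallest positive k with (c¹²)ᵏ = e is 17.

Answer: 17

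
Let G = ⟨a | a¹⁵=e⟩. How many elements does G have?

G is generated by a single element, so G is cyclic. The relator gives a¹⁵ = e and no smaller power is forced to be e, so the 15 powers {a, e, a², a³, a⁴, a⁵, a⁶, a⁷, a⁸, a⁹, a¹², a¹³, a¹¹, a¹⁰, a¹⁴} are distinct. Hence |G| = 15.

Answer: 15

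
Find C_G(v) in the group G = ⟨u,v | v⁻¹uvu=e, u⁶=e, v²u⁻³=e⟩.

⟨v⟩ ⊆ C_G(v) since powers of v commute with v; so |C_G(v)| ≥ |⟨v⟩| = 4.
By orbit–stabilizer, |C_G(v)| = |G| / |conj. class of v| = 12 / 3 = 4.
The 4 elements commuting with v are {e, u³, v, v⁻¹}.

Answer: {e, u³, v, v⁻¹}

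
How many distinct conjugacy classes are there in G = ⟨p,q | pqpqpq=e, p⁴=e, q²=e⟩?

The conjugacy classes (representative and size) are:
  [e] (size 1), [p³] (size 6), [p²qp²q] (size 3), [pqp³] (size 6), [qp³] (size 8).
Class equation: 1 + 6 + 3 + 6 + 8 = 24 = |G|. So G has 5 conjugacy classes.

Answer: 5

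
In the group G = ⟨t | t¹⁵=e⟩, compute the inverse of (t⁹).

The order of (t⁹) is 5 (smallest k with (t⁹)ᵏ = e), so (t⁹)⁻¹ = (t⁹)⁴ = t⁶.
Check: (t⁹) · (t⁶) → (t⁹) · t⁶ = e, giving e as required.

Answer: t⁶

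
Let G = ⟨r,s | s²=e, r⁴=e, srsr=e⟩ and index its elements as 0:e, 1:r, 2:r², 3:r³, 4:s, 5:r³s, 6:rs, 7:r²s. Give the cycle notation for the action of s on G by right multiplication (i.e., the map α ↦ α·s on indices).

(0 4)(1 6)(2 7)(3 5)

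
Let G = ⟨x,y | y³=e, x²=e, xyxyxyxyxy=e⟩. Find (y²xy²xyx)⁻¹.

The order of (y²xy²xyx) is 3 (smallest k with (y²xy²xyx)ᵏ = e), so (y²xy²xyx)⁻¹ = (y²xy²xyx)² = xy²xyxy.
Check: (y²xy²xyx) · (xy²xyxy) → (y²xy²xyx) · x = y²xy²xy;   (y²xy²xy) · y² = y²xy²x;   (y²xy²x) · x = y²xy²;   (y²xy²) · y = y²x;   (y²x) · x = y²;   (y²) · y = e, giving e as required.

Answer: xy²xyxy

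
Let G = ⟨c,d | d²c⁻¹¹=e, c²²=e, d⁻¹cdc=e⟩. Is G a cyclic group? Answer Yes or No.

Every cyclic group is abelian. But c·d = cd while d·c = c¹⁰d⁻¹, so c·d ≠ d·c and G is not abelian. Hence G is not cyclic.

Answer: No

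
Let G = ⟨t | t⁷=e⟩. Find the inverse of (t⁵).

The order of (t⁵) is 7 (smallest k with (t⁵)ᵏ = e), so (t⁵)⁻¹ = (t⁵)⁶ = t².
Check: (t⁵) · (t²) → (t⁵) · t² = e, giving e as required.

Answer: t²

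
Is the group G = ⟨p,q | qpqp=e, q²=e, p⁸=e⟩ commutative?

p·q = pq but q·p = p⁷q, so p·q ≠ q·p and G is not abelian.

Answer: No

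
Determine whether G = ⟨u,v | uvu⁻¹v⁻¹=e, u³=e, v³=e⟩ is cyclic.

|G| = 9, but the maximum element order in G is 3 < 9. No single element generates all of G, so G is not cyclic.

Answer: No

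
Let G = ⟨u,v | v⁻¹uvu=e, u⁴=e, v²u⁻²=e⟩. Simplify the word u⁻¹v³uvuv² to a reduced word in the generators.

Multiply left to right, reducing at each step:
  (u³) · v³ = uv
  (uv) · u = v
  v · v = u²
  (u²) · u = u³
  (u³) · v² = u

Answer: u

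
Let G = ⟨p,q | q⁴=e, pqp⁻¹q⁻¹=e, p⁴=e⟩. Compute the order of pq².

Compute successive powers until reaching e:
  (pq²)¹ = pq², (pq²)² = p², (pq²)³ = p³q², (pq²)⁴ = e.
The smallest positive k with (pq²)ᵏ = e is 4.

Answer: 4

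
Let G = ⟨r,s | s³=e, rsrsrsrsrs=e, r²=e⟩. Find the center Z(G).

An element z ∈ Z(G) iff z commutes with every generator.
For example e is central: e·r = r = r·e; e·s = s = s·e.
Whereas r ∉ Z(G) since r·s = rs ≠ sr = s·r.
Checking each of the 60 elements this way gives Z(G) = {e}, of order 1.

Answer: {e}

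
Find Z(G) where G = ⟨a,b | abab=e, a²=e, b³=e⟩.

An element z ∈ Z(G) iff z commutes with every generator.
For example e is central: e·a = a = a·e; e·b = b = b·e.
Whereas a ∉ Z(G) since a·b = ab ≠ ab² = b·a.
Checking each of the 6 elements this way gives Z(G) = {e}, of order 1.

Answer: {e}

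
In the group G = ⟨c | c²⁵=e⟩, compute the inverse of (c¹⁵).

The order of (c¹⁵) is 5 (smallest k with (c¹⁵)ᵏ = e), so (c¹⁵)⁻¹ = (c¹⁵)⁴ = c¹⁰.
Check: (c¹⁵) · (c¹⁰) → (c¹⁵) · c¹⁰ = e, giving e as required.

Answer: c¹⁰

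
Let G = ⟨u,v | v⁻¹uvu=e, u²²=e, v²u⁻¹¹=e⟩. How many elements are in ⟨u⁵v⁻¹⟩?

|⟨u⁵v⁻¹⟩| equals the order of u⁵v⁻¹. Compute successive powers until reaching e:
  (u⁵v⁻¹)¹ = u⁵v⁻¹, (u⁵v⁻¹)² = u¹¹, (u⁵v⁻¹)³ = u⁵v, (u⁵v⁻¹)⁴ = e.
The smallest positive k with (u⁵v⁻¹)ᵏ = e is 4, so |⟨u⁵v⁻¹⟩| = 4.

Answer: 4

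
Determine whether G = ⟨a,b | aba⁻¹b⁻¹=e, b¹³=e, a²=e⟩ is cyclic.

|G| = 26. The element ab has order 26 (its powers give 26 distinct elements), so ⟨ab⟩ = G and G is cyclic.

Answer: Yes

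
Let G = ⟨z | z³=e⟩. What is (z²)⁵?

Compute successive powers of (z²), reducing at each step:
  (z²)²: (z²) · z² = z
  (z²)³: z · z² = e
  (z²)⁴: e · z² = z²
  (z²)⁵: (z²) · z² = z

Answer: z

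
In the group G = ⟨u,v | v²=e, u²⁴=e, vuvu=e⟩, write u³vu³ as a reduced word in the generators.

Multiply left to right, reducing at each step:
  (u³) · v = u³v
  (u³v) · u³ = v

Answer: v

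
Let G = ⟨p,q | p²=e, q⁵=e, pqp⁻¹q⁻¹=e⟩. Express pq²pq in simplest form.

Multiply left to right, reducing at each step:
  p · q² = pq²
  (pq²) · p = q²
  (q²) · q = q³

Answer: q³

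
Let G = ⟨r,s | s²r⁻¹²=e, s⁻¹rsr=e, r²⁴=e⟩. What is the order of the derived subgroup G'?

G' = [G, G] is generated by all commutators. The generator-pair commutators are: [r, s] = r².
The subgroup they normally generate is {e, r², r⁴, r⁶, r⁸, r¹⁰, r¹², r¹⁴, r¹⁶, r¹⁸, r²⁰, r²²}, of order 12.
Check: |G/G'| = 48/12 = 4 is the order of the abelianisation.

Answer: 12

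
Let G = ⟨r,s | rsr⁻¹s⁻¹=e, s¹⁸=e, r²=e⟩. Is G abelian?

Each pair of generators commutes: r·s = rs = s·r. Since the generators pairwise commute, every element of G commutes with every other, so G is abelian.

Answer: Yes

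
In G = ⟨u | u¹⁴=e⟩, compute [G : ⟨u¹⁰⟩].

First find ord(u¹⁰) by computing successive powers:
  (u¹⁰)¹ = u¹⁰, (u¹⁰)² = u⁶, (u¹⁰)³ = u², (u¹⁰)⁴ = u¹², (u¹⁰)⁵ = u⁸, (u¹⁰)⁶ = u⁴, (u¹⁰)⁷ = e.
So |⟨u¹⁰⟩| = ord(u¹⁰) = 7. With |G| = 14, by Lagrange [G : ⟨u¹⁰⟩] = 14/7 = 2.

Answer: 2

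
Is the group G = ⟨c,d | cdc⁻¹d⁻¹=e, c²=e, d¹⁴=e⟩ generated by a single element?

|G| = 28, but the maximum element order in G is 14 < 28. No single element generates all of G, so G is not cyclic.

Answer: No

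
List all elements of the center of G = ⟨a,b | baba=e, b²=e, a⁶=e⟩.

An element z ∈ Z(G) iff z commutes with every generator.
For example a³ is central: (a³)·a = a⁴ = a·(a³); (a³)·b = a³b = b·(a³).
Whereas a ∉ Z(G) since a·b = ab ≠ a⁵b = b·a.
Checking each of the 12 elements this way gives Z(G) = {e, a³}, of order 2.

Answer: {e, a³}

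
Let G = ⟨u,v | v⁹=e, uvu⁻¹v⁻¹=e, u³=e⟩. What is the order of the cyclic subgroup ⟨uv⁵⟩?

|⟨uv⁵⟩| equals the order of uv⁵. Compute successive powers until reaching e:
  (uv⁵)¹ = uv⁵, (uv⁵)² = u²v, (uv⁵)³ = v⁶, (uv⁵)⁴ = uv², (uv⁵)⁵ = u²v⁷, (uv⁵)⁶ = v³, (uv⁵)⁷ = uv⁸, (uv⁵)⁸ = u²v⁴, (uv⁵)⁹ = e.
The smallest positive k with (uv⁵)ᵏ = e is 9, so |⟨uv⁵⟩| = 9.

Answer: 9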